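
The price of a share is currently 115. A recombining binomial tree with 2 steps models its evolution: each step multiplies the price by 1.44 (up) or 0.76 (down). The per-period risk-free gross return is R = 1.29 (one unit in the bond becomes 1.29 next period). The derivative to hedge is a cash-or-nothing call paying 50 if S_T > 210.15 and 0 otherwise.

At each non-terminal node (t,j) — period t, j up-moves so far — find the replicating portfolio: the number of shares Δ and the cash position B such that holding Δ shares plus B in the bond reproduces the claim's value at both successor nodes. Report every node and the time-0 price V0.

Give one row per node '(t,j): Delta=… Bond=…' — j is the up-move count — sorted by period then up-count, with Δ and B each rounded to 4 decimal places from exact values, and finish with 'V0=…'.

Since d<R<u, set p* = (R−d)/(u−d) = 0.7794; price each node as the discounted p*-expectation of its children.
At expiry t=2: V(2,0)=0.0000, V(2,1)=0.0000, V(2,2)=50.0000
Node (1,0) S=87.4000: V=(p*·0.0000+(1−p*)·0.0000)/1.29=0.0000; Δ=(0.0000−0.0000)/(125.8560−66.4240)=0.0000; B=V−Δ·S=0.0000
Node (1,1) S=165.6000: V=(p*·50.0000+(1−p*)·0.0000)/1.29=30.2098; Δ=(50.0000−0.0000)/(238.4640−125.8560)=0.4440; B=V−Δ·S=-43.3197
Node (0,0) S=115.0000: V=(p*·30.2098+(1−p*)·0.0000)/1.29=18.2526; Δ=(30.2098−0.0000)/(165.6000−87.4000)=0.3863; B=V−Δ·S=-26.1735
The time-0 hedge costs 18.2526, which is the no-arbitrage price.

(0,0): Delta=0.3863 Bond=-26.1735
(1,0): Delta=0.0000 Bond=0.0000
(1,1): Delta=0.4440 Bond=-43.3197
V0=18.2526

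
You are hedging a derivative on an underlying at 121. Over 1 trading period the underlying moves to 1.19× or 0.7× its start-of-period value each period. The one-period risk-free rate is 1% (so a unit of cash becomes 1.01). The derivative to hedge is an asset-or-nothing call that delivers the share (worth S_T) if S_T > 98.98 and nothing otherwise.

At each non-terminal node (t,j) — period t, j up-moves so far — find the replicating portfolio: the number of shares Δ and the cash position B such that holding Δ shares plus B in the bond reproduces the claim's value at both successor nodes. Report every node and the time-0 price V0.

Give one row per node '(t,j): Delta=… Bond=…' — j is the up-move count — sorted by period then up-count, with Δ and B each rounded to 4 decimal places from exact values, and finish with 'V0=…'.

(0,0): Delta=2.4286 Bond=-203.6634
V0=90.1938

Under the risk-neutral measure, an up-move has probability p* = (R−d)/(u−d) = 0.6327 and values discount at R = 1.01.
At expiry t=1: V(1,0)=0.0000, V(1,1)=143.9900
(0,0): S=121.0000. Δ = (V_up−V_dn)/(S_up−S_dn) = (143.9900−0.0000)/(143.9900−84.7000) = 2.4286. V = [p*·143.9900 + (1−p*)·0.0000]/1.01 = 90.1938. B = V − Δ·S = -203.6634.
Self-financing check: at every node Δ·S+B equals the discounted successor values.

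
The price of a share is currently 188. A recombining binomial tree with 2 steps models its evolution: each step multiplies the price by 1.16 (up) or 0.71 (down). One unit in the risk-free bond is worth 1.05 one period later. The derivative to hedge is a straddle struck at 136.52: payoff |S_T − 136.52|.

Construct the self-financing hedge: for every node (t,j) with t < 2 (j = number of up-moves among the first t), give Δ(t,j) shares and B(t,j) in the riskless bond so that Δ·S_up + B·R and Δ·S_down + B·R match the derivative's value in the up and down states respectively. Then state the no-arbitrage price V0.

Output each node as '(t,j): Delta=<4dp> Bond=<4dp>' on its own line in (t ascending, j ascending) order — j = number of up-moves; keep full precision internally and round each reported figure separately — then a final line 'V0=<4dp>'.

Risk-neutral probability p* = (R−d)/(u−d) = (1.05−0.71)/(1.16−0.71) = 0.7556.
Payoff layer (t=2): V(2,0)=41.7492, V(2,1)=18.3168, V(2,2)=116.4528
  t=1,j=0: stock 133.4800 → up 154.8368 (V=18.3168), down 94.7708 (V=41.7492). Price 22.8997; hedge Δ=-0.3901, bond B=74.9717.
  t=1,j=1: stock 218.0800 → up 252.9728 (V=116.4528), down 154.8368 (V=18.3168). Price 88.0610; hedge Δ=1.0000, bond B=-130.0190.
  t=0,j=0: stock 188.0000 → up 218.0800 (V=88.0610), down 133.4800 (V=22.8997). Price 68.6978; hedge Δ=0.7702, bond B=-76.1049.
Self-financing check: at every node Δ·S+B equals the discounted successor values.

(0,0): Delta=0.7702 Bond=-76.1049
(1,0): Delta=-0.3901 Bond=74.9717
(1,1): Delta=1.0000 Bond=-130.0190
V0=68.6978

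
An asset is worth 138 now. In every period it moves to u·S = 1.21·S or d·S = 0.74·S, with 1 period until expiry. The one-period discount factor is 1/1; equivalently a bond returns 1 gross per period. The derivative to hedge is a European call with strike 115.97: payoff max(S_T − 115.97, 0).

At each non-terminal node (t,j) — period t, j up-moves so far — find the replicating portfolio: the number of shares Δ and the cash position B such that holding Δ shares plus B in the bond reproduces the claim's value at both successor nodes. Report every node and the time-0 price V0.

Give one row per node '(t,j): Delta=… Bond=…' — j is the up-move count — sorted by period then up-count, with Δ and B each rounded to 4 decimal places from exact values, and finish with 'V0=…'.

(0,0): Delta=0.7865 Bond=-80.3136
V0=28.2183

Under the risk-neutral measure, an up-move has probability p* = (R−d)/(u−d) = 0.5532 and values discount at R = 1.
Terminal payoffs: V(1,0)=0.0000, V(1,1)=51.0100
  t=0,j=0: stock 138.0000 → up 166.9800 (V=51.0100), down 102.1200 (V=0.0000). Price 28.2183; hedge Δ=0.7865, bond B=-80.3136.
Self-financing check: at every node Δ·S+B equals the discounted successor values.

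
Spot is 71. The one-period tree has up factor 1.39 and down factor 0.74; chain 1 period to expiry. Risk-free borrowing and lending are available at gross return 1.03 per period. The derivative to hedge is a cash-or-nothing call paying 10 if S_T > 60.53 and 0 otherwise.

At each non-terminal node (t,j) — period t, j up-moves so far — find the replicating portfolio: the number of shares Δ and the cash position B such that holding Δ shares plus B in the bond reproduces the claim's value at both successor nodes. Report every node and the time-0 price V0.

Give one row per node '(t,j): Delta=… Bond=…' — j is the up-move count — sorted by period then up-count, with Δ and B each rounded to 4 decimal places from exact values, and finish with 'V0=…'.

(0,0): Delta=0.2167 Bond=-11.0530
V0=4.3316

Since d<R<u, set p* = (R−d)/(u−d) = 0.4462; price each node as the discounted p*-expectation of its children.
Payoff layer (t=1): V(1,0)=0.0000, V(1,1)=10.0000
(0,0): S=71.0000. Δ = (V_up−V_dn)/(S_up−S_dn) = (10.0000−0.0000)/(98.6900−52.5400) = 0.2167. V = [p*·10.0000 + (1−p*)·0.0000]/1.03 = 4.3316. B = V − Δ·S = -11.0530.
Check: Δ(0,0)·S0 + B(0,0) = 4.3316 = V0.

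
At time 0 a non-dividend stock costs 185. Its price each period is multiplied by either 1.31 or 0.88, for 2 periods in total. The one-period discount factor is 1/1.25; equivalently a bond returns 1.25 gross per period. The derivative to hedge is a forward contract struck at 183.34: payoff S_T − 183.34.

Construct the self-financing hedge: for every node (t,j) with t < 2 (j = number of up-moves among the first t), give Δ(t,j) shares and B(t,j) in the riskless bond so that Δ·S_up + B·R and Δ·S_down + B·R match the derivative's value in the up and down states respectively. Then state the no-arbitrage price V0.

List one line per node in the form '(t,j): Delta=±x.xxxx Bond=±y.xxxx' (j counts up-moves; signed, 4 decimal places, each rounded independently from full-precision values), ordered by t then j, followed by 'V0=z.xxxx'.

Risk-neutral probability p* = (R−d)/(u−d) = (1.25−0.88)/(1.31−0.88) = 0.8605.
Terminal values V(2,·): V(2,0)=-40.0760, V(2,1)=29.9280, V(2,2)=134.1385
Node (1,0) S=162.8000: V=(p*·29.9280+(1−p*)·-40.0760)/1.25=16.1280; Δ=(29.9280−-40.0760)/(213.2680−143.2640)=1.0000; B=V−Δ·S=-146.6720
Node (1,1) S=242.3500: V=(p*·134.1385+(1−p*)·29.9280)/1.25=95.6780; Δ=(134.1385−29.9280)/(317.4785−213.2680)=1.0000; B=V−Δ·S=-146.6720
Node (0,0) S=185.0000: V=(p*·95.6780+(1−p*)·16.1280)/1.25=67.6624; Δ=(95.6780−16.1280)/(242.3500−162.8000)=1.0000; B=V−Δ·S=-117.3376
Self-financing check: at every node Δ·S+B equals the discounted successor values.

(0,0): Delta=1.0000 Bond=-117.3376
(1,0): Delta=1.0000 Bond=-146.6720
(1,1): Delta=1.0000 Bond=-146.6720
V0=67.6624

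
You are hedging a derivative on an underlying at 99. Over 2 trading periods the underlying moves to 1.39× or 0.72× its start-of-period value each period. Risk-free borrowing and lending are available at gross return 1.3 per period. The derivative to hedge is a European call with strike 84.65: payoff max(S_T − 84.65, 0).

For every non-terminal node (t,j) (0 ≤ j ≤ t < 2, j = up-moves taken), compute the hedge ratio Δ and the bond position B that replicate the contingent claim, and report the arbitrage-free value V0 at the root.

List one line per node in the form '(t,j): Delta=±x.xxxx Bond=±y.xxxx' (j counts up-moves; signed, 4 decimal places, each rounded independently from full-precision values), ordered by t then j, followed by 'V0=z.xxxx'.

(0,0): Delta=0.9481 Bond=-44.5929
(1,0): Delta=0.3021 Bond=-11.9277
(1,1): Delta=1.0000 Bond=-65.1154
V0=49.2671

Since d<R<u, set p* = (R−d)/(u−d) = 0.8657; price each node as the discounted p*-expectation of its children.
Terminal payoffs: V(2,0)=0.0000, V(2,1)=14.4292, V(2,2)=106.6279
  t=1,j=0: stock 71.2800 → up 99.0792 (V=14.4292), down 51.3216 (V=0.0000). Price 9.6084; hedge Δ=0.3021, bond B=-11.9277.
  t=1,j=1: stock 137.6100 → up 191.2779 (V=106.6279), down 99.0792 (V=14.4292). Price 72.4946; hedge Δ=1.0000, bond B=-65.1154.
  t=0,j=0: stock 99.0000 → up 137.6100 (V=72.4946), down 71.2800 (V=9.6084). Price 49.2671; hedge Δ=0.9481, bond B=-44.5929.
Check: Δ(0,0)·S0 + B(0,0) = 49.2671 = V0.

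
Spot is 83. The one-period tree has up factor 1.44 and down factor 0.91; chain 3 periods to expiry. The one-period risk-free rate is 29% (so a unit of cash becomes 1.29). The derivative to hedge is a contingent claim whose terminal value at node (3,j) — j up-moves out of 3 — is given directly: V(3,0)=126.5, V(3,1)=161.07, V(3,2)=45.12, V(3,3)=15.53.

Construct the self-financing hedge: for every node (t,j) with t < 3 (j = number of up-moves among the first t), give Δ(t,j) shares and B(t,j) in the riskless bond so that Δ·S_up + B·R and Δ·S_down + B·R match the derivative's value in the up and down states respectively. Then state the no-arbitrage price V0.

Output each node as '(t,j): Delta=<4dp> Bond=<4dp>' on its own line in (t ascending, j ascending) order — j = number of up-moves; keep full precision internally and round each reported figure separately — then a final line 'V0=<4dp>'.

The replicating-portfolio and risk-neutral prices coincide; use p* = (1.29−0.91)/(1.44−0.91) = 0.7170 for the latter.
At expiry t=3: V(3,0)=126.5000, V(3,1)=161.0700, V(3,2)=45.1200, V(3,3)=15.5300
  t=2,j=0: stock 68.7323 → up 98.9745 (V=161.0700), down 62.5464 (V=126.5000). Price 117.2760; hedge Δ=0.9490, bond B=52.0496.
  t=2,j=1: stock 108.7632 → up 156.6190 (V=45.1200), down 98.9745 (V=161.0700). Price 60.4155; hedge Δ=-2.0115, bond B=279.1891.
  t=2,j=2: stock 172.1088 → up 247.8367 (V=15.5300), down 156.6190 (V=45.1200). Price 18.5306; hedge Δ=-0.3244, bond B=74.3608.
  t=1,j=0: stock 75.5300 → up 108.7632 (V=60.4155), down 68.7323 (V=117.2760). Price 59.3086; hedge Δ=-1.4204, bond B=166.5925.
  t=1,j=1: stock 119.5200 → up 172.1088 (V=18.5306), down 108.7632 (V=60.4155). Price 23.5542; hedge Δ=-0.6612, bond B=102.5822.
  t=0,j=0: stock 83.0000 → up 119.5200 (V=23.5542), down 75.5300 (V=59.3086). Price 26.1034; hedge Δ=-0.8128, bond B=93.5646.
Self-financing check: at every node Δ·S+B equals the discounted successor values.

(0,0): Delta=-0.8128 Bond=93.5646
(1,0): Delta=-1.4204 Bond=166.5925
(1,1): Delta=-0.6612 Bond=102.5822
(2,0): Delta=0.9490 Bond=52.0496
(2,1): Delta=-2.0115 Bond=279.1891
(2,2): Delta=-0.3244 Bond=74.3608
V0=26.1034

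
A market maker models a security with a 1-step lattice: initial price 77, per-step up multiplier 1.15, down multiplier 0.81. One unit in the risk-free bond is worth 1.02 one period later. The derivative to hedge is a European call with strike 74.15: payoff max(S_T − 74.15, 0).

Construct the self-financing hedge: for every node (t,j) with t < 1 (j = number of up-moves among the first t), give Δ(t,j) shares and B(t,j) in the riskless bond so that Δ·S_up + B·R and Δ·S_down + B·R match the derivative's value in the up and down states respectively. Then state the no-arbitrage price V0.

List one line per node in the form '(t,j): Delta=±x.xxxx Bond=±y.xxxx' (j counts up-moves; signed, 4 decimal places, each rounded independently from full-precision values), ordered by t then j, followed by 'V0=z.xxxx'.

(0,0): Delta=0.5500 Bond=-33.6332
V0=8.7197

Risk-neutral probability p* = (R−d)/(u−d) = (1.02−0.81)/(1.15−0.81) = 0.6176.
Terminal values V(1,·): V(1,0)=0.0000, V(1,1)=14.4000
(0,0): S=77.0000. Δ = (V_up−V_dn)/(S_up−S_dn) = (14.4000−0.0000)/(88.5500−62.3700) = 0.5500. V = [p*·14.4000 + (1−p*)·0.0000]/1.02 = 8.7197. B = V − Δ·S = -33.6332.
Check: Δ(0,0)·S0 + B(0,0) = 8.7197 = V0.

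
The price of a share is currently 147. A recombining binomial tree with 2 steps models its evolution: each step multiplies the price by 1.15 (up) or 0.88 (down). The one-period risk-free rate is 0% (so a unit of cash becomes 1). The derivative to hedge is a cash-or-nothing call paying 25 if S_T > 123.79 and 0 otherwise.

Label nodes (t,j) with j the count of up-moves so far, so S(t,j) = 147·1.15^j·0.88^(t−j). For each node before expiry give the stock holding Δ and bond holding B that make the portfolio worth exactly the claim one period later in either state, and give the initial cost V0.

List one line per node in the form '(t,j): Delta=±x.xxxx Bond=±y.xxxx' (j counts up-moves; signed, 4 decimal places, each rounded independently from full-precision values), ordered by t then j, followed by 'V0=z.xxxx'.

(0,0): Delta=0.3499 Bond=-34.1564
(1,0): Delta=0.7158 Bond=-81.4815
(1,1): Delta=0.0000 Bond=25.0000
V0=17.2840

Risk-neutral probability p* = (R−d)/(u−d) = (1−0.88)/(1.15−0.88) = 0.4444.
At expiry t=2: V(2,0)=0.0000, V(2,1)=25.0000, V(2,2)=25.0000
  t=1,j=0: stock 129.3600 → up 148.7640 (V=25.0000), down 113.8368 (V=0.0000). Price 11.1111; hedge Δ=0.7158, bond B=-81.4815.
  t=1,j=1: stock 169.0500 → up 194.4075 (V=25.0000), down 148.7640 (V=25.0000). Price 25.0000; hedge Δ=0.0000, bond B=25.0000.
  t=0,j=0: stock 147.0000 → up 169.0500 (V=25.0000), down 129.3600 (V=11.1111). Price 17.2840; hedge Δ=0.3499, bond B=-34.1564.
Root portfolio cost Δ·147+B reproduces V0=17.2840.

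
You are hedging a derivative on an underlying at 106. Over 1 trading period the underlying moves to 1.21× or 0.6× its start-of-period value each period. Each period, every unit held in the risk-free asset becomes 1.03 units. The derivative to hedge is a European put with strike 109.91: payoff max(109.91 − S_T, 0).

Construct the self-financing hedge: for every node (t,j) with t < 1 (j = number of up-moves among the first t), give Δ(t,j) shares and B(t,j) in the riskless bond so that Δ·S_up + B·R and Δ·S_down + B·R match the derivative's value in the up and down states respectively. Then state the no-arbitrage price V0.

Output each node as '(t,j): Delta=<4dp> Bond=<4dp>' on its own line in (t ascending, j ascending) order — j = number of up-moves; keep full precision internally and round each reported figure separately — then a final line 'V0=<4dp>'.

No-arbitrage ⇒ martingale measure with p* = (R−d)/(u−d) = 0.7049.
Payoff layer (t=1): V(1,0)=46.3100, V(1,1)=0.0000
  t=0,j=0: stock 106.0000 → up 128.2600 (V=0.0000), down 63.6000 (V=46.3100). Price 13.2672; hedge Δ=-0.7162, bond B=89.1853.
Check: Δ(0,0)·S0 + B(0,0) = 13.2672 = V0.

(0,0): Delta=-0.7162 Bond=89.1853
V0=13.2672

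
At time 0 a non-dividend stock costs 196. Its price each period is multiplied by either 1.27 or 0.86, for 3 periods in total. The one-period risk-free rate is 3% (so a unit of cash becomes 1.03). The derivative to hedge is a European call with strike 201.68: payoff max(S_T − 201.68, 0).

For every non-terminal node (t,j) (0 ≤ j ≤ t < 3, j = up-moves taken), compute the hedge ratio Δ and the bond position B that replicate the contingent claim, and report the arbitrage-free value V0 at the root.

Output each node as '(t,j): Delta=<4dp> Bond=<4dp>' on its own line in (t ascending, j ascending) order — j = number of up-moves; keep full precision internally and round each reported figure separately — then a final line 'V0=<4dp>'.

(0,0): Delta=0.6610 Bond=-97.1347
(1,0): Delta=0.4089 Bond=-57.5418
(1,1): Delta=0.9021 Bond=-160.0585
(2,0): Delta=0.0000 Bond=0.0000
(2,1): Delta=0.7997 Bond=-142.9405
(2,2): Delta=1.0000 Bond=-195.8058
V0=32.4272

No-arbitrage ⇒ martingale measure with p* = (R−d)/(u−d) = 0.4146.
Terminal payoffs: V(3,0)=0.0000, V(3,1)=0.0000, V(3,2)=70.1904, V(3,3)=199.8031
(2,0): S=144.9616. Δ = (V_up−V_dn)/(S_up−S_dn) = (0.0000−0.0000)/(184.1012−124.6670) = 0.0000. V = [p*·0.0000 + (1−p*)·0.0000]/1.03 = 0.0000. B = V − Δ·S = 0.0000.
(2,1): S=214.0712. Δ = (V_up−V_dn)/(S_up−S_dn) = (70.1904−0.0000)/(271.8704−184.1012) = 0.7997. V = [p*·70.1904 + (1−p*)·0.0000]/1.03 = 28.2557. B = V − Δ·S = -142.9405.
(2,2): S=316.1284. Δ = (V_up−V_dn)/(S_up−S_dn) = (199.8031−70.1904)/(401.4831−271.8704) = 1.0000. V = [p*·199.8031 + (1−p*)·70.1904]/1.03 = 120.3226. B = V − Δ·S = -195.8058.
(1,0): S=168.5600. Δ = (V_up−V_dn)/(S_up−S_dn) = (28.2557−0.0000)/(214.0712−144.9616) = 0.4089. V = [p*·28.2557 + (1−p*)·0.0000]/1.03 = 11.3745. B = V − Δ·S = -57.5418.
(1,1): S=248.9200. Δ = (V_up−V_dn)/(S_up−S_dn) = (120.3226−28.2557)/(316.1284−214.0712) = 0.9021. V = [p*·120.3226 + (1−p*)·28.2557]/1.03 = 64.4949. B = V − Δ·S = -160.0585.
(0,0): S=196.0000. Δ = (V_up−V_dn)/(S_up−S_dn) = (64.4949−11.3745)/(248.9200−168.5600) = 0.6610. V = [p*·64.4949 + (1−p*)·11.3745]/1.03 = 32.4272. B = V − Δ·S = -97.1347.
Root portfolio cost Δ·196+B reproduces V0=32.4272.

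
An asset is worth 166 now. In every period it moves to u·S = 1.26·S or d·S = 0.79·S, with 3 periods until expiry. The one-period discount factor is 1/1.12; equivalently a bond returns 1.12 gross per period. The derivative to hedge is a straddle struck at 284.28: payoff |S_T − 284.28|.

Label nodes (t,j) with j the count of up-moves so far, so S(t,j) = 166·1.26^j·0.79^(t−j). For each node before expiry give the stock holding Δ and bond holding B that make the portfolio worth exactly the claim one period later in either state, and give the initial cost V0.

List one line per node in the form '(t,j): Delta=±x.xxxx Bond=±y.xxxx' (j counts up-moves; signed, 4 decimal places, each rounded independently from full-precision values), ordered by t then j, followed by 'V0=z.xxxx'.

Risk-neutral probability p* = (R−d)/(u−d) = (1.12−0.79)/(1.26−0.79) = 0.7021.
Payoff layer (t=3): V(3,0)=202.4355, V(3,1)=153.7432, V(3,2)=76.0821, V(3,3)=47.7824
  t=2,j=0: stock 103.6006 → up 130.5368 (V=153.7432), down 81.8445 (V=202.4355). Price 150.2208; hedge Δ=-1.0000, bond B=253.8214.
  t=2,j=1: stock 165.2364 → up 208.1979 (V=76.0821), down 130.5368 (V=153.7432). Price 88.5850; hedge Δ=-1.0000, bond B=253.8214.
  t=2,j=2: stock 263.5416 → up 332.0624 (V=47.7824), down 208.1979 (V=76.0821). Price 50.1894; hedge Δ=-0.2285, bond B=110.4016.
  t=1,j=0: stock 131.1400 → up 165.2364 (V=88.5850), down 103.6006 (V=150.2208). Price 95.4863; hedge Δ=-1.0000, bond B=226.6263.
  t=1,j=1: stock 209.1600 → up 263.5416 (V=50.1894), down 165.2364 (V=88.5850). Price 55.0236; hedge Δ=-0.3906, bond B=136.7164.
  t=0,j=0: stock 166.0000 → up 209.1600 (V=55.0236), down 131.1400 (V=95.4863). Price 59.8895; hedge Δ=-0.5186, bond B=145.9804.
Each (Δ,B) replicates both successor values, so the strategy is self-financing and V0 is arbitrage-free.

(0,0): Delta=-0.5186 Bond=145.9804
(1,0): Delta=-1.0000 Bond=226.6263
(1,1): Delta=-0.3906 Bond=136.7164
(2,0): Delta=-1.0000 Bond=253.8214
(2,1): Delta=-1.0000 Bond=253.8214
(2,2): Delta=-0.2285 Bond=110.4016
V0=59.8895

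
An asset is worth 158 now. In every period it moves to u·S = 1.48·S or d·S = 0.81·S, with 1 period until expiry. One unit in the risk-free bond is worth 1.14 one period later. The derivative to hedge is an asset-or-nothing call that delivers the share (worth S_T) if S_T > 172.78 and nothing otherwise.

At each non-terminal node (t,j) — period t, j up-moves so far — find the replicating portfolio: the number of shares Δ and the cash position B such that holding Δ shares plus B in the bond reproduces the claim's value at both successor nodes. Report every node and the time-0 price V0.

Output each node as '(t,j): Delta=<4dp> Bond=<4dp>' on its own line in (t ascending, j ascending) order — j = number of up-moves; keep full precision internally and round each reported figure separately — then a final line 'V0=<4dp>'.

(0,0): Delta=2.2090 Bond=-247.9843
V0=101.0306

Risk-neutral probability p* = (R−d)/(u−d) = (1.14−0.81)/(1.48−0.81) = 0.4925.
Terminal payoffs: V(1,0)=0.0000, V(1,1)=233.8400
Node (0,0) S=158.0000: V=(p*·233.8400+(1−p*)·0.0000)/1.14=101.0306; Δ=(233.8400−0.0000)/(233.8400−127.9800)=2.2090; B=V−Δ·S=-247.9843
The time-0 hedge costs 101.0306, which is the no-arbitrage price.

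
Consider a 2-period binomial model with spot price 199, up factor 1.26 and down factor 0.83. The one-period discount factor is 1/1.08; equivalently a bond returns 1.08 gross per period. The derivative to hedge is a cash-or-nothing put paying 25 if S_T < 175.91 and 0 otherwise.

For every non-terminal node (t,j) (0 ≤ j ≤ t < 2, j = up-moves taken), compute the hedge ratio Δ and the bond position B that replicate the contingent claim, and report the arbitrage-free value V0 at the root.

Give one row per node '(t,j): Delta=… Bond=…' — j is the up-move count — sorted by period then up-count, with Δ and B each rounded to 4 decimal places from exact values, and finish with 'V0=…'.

Since d<R<u, set p* = (R−d)/(u−d) = 0.5814; price each node as the discounted p*-expectation of its children.
Payoff layer (t=2): V(2,0)=25.0000, V(2,1)=0.0000, V(2,2)=0.0000
(1,0): S=165.1700. Δ = (V_up−V_dn)/(S_up−S_dn) = (0.0000−25.0000)/(208.1142−137.0911) = -0.3520. V = [p*·0.0000 + (1−p*)·25.0000]/1.08 = 9.6899. B = V − Δ·S = 67.8295.
(1,1): S=250.7400. Δ = (V_up−V_dn)/(S_up−S_dn) = (0.0000−0.0000)/(315.9324−208.1142) = 0.0000. V = [p*·0.0000 + (1−p*)·0.0000]/1.08 = 0.0000. B = V − Δ·S = 0.0000.
(0,0): S=199.0000. Δ = (V_up−V_dn)/(S_up−S_dn) = (0.0000−9.6899)/(250.7400−165.1700) = -0.1132. V = [p*·0.0000 + (1−p*)·9.6899]/1.08 = 3.7558. B = V − Δ·S = 26.2905.
Check: Δ(0,0)·S0 + B(0,0) = 3.7558 = V0.

(0,0): Delta=-0.1132 Bond=26.2905
(1,0): Delta=-0.3520 Bond=67.8295
(1,1): Delta=0.0000 Bond=0.0000
V0=3.7558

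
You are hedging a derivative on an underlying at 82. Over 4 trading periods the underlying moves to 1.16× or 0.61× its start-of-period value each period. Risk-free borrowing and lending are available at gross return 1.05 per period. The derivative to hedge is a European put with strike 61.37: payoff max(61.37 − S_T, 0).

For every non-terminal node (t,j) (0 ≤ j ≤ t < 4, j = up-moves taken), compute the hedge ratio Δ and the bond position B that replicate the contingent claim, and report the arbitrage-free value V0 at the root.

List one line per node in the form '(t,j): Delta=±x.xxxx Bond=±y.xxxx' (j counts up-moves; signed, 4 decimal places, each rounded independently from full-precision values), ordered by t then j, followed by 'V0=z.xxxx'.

(0,0): Delta=-0.1868 Bond=18.7853
(1,0): Delta=-0.6475 Bond=42.7701
(1,1): Delta=-0.1262 Bond=13.9631
(2,0): Delta=-1.0000 Bond=55.6644
(2,1): Delta=-0.6012 Bond=42.2197
(2,2): Delta=-0.0638 Bond=7.7717
(3,0): Delta=-1.0000 Bond=58.4476
(3,1): Delta=-1.0000 Bond=58.4476
(3,2): Delta=-0.5487 Bond=40.8014
(3,3): Delta=0.0000 Bond=0.0000
V0=3.4705

No-arbitrage ⇒ martingale measure with p* = (R−d)/(u−d) = 0.8000.
Terminal values V(4,·): V(4,0)=50.0164, V(4,1)=39.7796, V(4,2)=20.3128, V(4,3)=0.0000, V(4,4)=0.0000
(3,0): S=18.6124. Δ = (V_up−V_dn)/(S_up−S_dn) = (39.7796−50.0164)/(21.5904−11.3536) = -1.0000. V = [p*·39.7796 + (1−p*)·50.0164]/1.05 = 39.8352. B = V − Δ·S = 58.4476.
(3,1): S=35.3942. Δ = (V_up−V_dn)/(S_up−S_dn) = (20.3128−39.7796)/(41.0572−21.5904) = -1.0000. V = [p*·20.3128 + (1−p*)·39.7796]/1.05 = 23.0535. B = V − Δ·S = 58.4476.
(3,2): S=67.3069. Δ = (V_up−V_dn)/(S_up−S_dn) = (0.0000−20.3128)/(78.0760−41.0572) = -0.5487. V = [p*·0.0000 + (1−p*)·20.3128]/1.05 = 3.8691. B = V − Δ·S = 40.8014.
(3,3): S=127.9935. Δ = (V_up−V_dn)/(S_up−S_dn) = (0.0000−0.0000)/(148.4724−78.0760) = 0.0000. V = [p*·0.0000 + (1−p*)·0.0000]/1.05 = 0.0000. B = V − Δ·S = 0.0000.
(2,0): S=30.5122. Δ = (V_up−V_dn)/(S_up−S_dn) = (23.0535−39.8352)/(35.3942−18.6124) = -1.0000. V = [p*·23.0535 + (1−p*)·39.8352]/1.05 = 25.1522. B = V − Δ·S = 55.6644.
(2,1): S=58.0232. Δ = (V_up−V_dn)/(S_up−S_dn) = (3.8691−23.0535)/(67.3069−35.3942) = -0.6012. V = [p*·3.8691 + (1−p*)·23.0535]/1.05 = 7.3390. B = V − Δ·S = 42.2197.
(2,2): S=110.3392. Δ = (V_up−V_dn)/(S_up−S_dn) = (0.0000−3.8691)/(127.9935−67.3069) = -0.0638. V = [p*·0.0000 + (1−p*)·3.8691]/1.05 = 0.7370. B = V − Δ·S = 7.7717.
(1,0): S=50.0200. Δ = (V_up−V_dn)/(S_up−S_dn) = (7.3390−25.1522)/(58.0232−30.5122) = -0.6475. V = [p*·7.3390 + (1−p*)·25.1522]/1.05 = 10.3825. B = V − Δ·S = 42.7701.
(1,1): S=95.1200. Δ = (V_up−V_dn)/(S_up−S_dn) = (0.7370−7.3390)/(110.3392−58.0232) = -0.1262. V = [p*·0.7370 + (1−p*)·7.3390]/1.05 = 1.9594. B = V − Δ·S = 13.9631.
(0,0): S=82.0000. Δ = (V_up−V_dn)/(S_up−S_dn) = (1.9594−10.3825)/(95.1200−50.0200) = -0.1868. V = [p*·1.9594 + (1−p*)·10.3825]/1.05 = 3.4705. B = V − Δ·S = 18.7853.
Root portfolio cost Δ·82+B reproduces V0=3.4705.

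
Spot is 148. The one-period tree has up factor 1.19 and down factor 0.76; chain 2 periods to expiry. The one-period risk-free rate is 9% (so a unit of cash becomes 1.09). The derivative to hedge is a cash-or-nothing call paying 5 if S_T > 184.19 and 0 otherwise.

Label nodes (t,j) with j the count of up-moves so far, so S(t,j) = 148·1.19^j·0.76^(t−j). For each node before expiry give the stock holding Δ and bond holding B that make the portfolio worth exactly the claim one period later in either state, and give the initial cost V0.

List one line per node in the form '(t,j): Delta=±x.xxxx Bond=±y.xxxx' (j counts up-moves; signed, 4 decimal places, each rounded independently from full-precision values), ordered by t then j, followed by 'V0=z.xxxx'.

Under the risk-neutral measure, an up-move has probability p* = (R−d)/(u−d) = 0.7674 and values discount at R = 1.09.
Payoff layer (t=2): V(2,0)=0.0000, V(2,1)=0.0000, V(2,2)=5.0000
(1,0): S=112.4800. Δ = (V_up−V_dn)/(S_up−S_dn) = (0.0000−0.0000)/(133.8512−85.4848) = 0.0000. V = [p*·0.0000 + (1−p*)·0.0000]/1.09 = 0.0000. B = V − Δ·S = 0.0000.
(1,1): S=176.1200. Δ = (V_up−V_dn)/(S_up−S_dn) = (5.0000−0.0000)/(209.5828−133.8512) = 0.0660. V = [p*·5.0000 + (1−p*)·0.0000]/1.09 = 3.5204. B = V − Δ·S = -8.1075.
(0,0): S=148.0000. Δ = (V_up−V_dn)/(S_up−S_dn) = (3.5204−0.0000)/(176.1200−112.4800) = 0.0553. V = [p*·3.5204 + (1−p*)·0.0000]/1.09 = 2.4786. B = V − Δ·S = -5.7083.
Self-financing check: at every node Δ·S+B equals the discounted successor values.

(0,0): Delta=0.0553 Bond=-5.7083
(1,0): Delta=0.0000 Bond=0.0000
(1,1): Delta=0.0660 Bond=-8.1075
V0=2.4786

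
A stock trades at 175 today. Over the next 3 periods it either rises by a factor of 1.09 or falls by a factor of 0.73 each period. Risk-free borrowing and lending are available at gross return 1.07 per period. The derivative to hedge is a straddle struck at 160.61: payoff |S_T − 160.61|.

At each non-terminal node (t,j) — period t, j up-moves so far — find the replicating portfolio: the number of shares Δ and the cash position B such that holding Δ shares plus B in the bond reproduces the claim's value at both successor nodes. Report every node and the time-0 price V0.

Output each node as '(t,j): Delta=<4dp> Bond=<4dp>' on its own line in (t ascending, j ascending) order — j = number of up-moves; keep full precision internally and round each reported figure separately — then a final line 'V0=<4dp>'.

(0,0): Delta=0.6329 Bond=-63.8465
(1,0): Delta=-1.0000 Bond=140.2830
(1,1): Delta=0.6972 Bond=-80.5862
(2,0): Delta=-1.0000 Bond=150.1028
(2,1): Delta=-1.0000 Bond=150.1028
(2,2): Delta=0.7641 Bond=-100.1290
V0=46.9052

Since d<R<u, set p* = (R−d)/(u−d) = 0.9444; price each node as the discounted p*-expectation of its children.
Payoff layer (t=3): V(3,0)=92.5320, V(3,1)=58.9593, V(3,2)=8.8302, V(3,3)=66.0201
  t=2,j=0: stock 93.2575 → up 101.6507 (V=58.9593), down 68.0780 (V=92.5320). Price 56.8453; hedge Δ=-1.0000, bond B=150.1028.
  t=2,j=1: stock 139.2475 → up 151.7798 (V=8.8302), down 101.6507 (V=58.9593). Price 10.8553; hedge Δ=-1.0000, bond B=150.1028.
  t=2,j=2: stock 207.9175 → up 226.6301 (V=66.0201), down 151.7798 (V=8.8302). Price 58.7316; hedge Δ=0.7641, bond B=-100.1290.
  t=1,j=0: stock 127.7500 → up 139.2475 (V=10.8553), down 93.2575 (V=56.8453). Price 12.5330; hedge Δ=-1.0000, bond B=140.2830.
  t=1,j=1: stock 190.7500 → up 207.9175 (V=58.7316), down 139.2475 (V=10.8553). Price 52.4036; hedge Δ=0.6972, bond B=-80.5862.
  t=0,j=0: stock 175.0000 → up 190.7500 (V=52.4036), down 127.7500 (V=12.5330). Price 46.9052; hedge Δ=0.6329, bond B=-63.8465.
The time-0 hedge costs 46.9052, which is the no-arbitrage price.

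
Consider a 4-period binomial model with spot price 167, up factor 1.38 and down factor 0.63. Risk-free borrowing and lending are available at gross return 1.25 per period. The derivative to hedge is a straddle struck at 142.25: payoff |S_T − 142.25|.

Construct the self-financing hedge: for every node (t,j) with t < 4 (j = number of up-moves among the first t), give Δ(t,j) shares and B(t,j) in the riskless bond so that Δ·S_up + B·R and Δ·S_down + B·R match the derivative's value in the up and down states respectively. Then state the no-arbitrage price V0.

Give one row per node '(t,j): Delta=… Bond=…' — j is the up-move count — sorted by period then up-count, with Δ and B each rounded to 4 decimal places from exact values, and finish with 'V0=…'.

Since d<R<u, set p* = (R−d)/(u−d) = 0.8267; price each node as the discounted p*-expectation of its children.
Payoff layer (t=4): V(4,0)=115.9426, V(4,1)=84.6242, V(4,2)=16.0220, V(4,3)=134.2495, V(4,4)=463.4155
Node (3,0) S=41.7578: V=(p*·84.6242+(1−p*)·115.9426)/1.25=72.0422; Δ=(84.6242−115.9426)/(57.6258−26.3074)=-1.0000; B=V−Δ·S=113.8000
Node (3,1) S=91.4696: V=(p*·16.0220+(1−p*)·84.6242)/1.25=22.3304; Δ=(16.0220−84.6242)/(126.2280−57.6258)=-1.0000; B=V−Δ·S=113.8000
Node (3,2) S=200.3619: V=(p*·134.2495+(1−p*)·16.0220)/1.25=91.0054; Δ=(134.2495−16.0220)/(276.4995−126.2280)=0.7868; B=V−Δ·S=-66.6313
Node (3,3) S=438.8880: V=(p*·463.4155+(1−p*)·134.2495)/1.25=325.0880; Δ=(463.4155−134.2495)/(605.6655−276.4995)=1.0000; B=V−Δ·S=-113.8000
Node (2,0) S=66.2823: V=(p*·22.3304+(1−p*)·72.0422)/1.25=24.7577; Δ=(22.3304−72.0422)/(91.4696−41.7578)=-1.0000; B=V−Δ·S=91.0400
Node (2,1) S=145.1898: V=(p*·91.0054+(1−p*)·22.3304)/1.25=63.2814; Δ=(91.0054−22.3304)/(200.3619−91.4696)=0.6307; B=V−Δ·S=-28.2852
Node (2,2) S=318.0348: V=(p*·325.0880+(1−p*)·91.0054)/1.25=227.6110; Δ=(325.0880−91.0054)/(438.8880−200.3619)=0.9814; B=V−Δ·S=-84.4993
Node (1,0) S=105.2100: V=(p*·63.2814+(1−p*)·24.7577)/1.25=45.2831; Δ=(63.2814−24.7577)/(145.1898−66.2823)=0.4882; B=V−Δ·S=-6.0817
Node (1,1) S=230.4600: V=(p*·227.6110+(1−p*)·63.2814)/1.25=159.3017; Δ=(227.6110−63.2814)/(318.0348−145.1898)=0.9507; B=V−Δ·S=-59.8044
Node (0,0) S=167.0000: V=(p*·159.3017+(1−p*)·45.2831)/1.25=111.6308; Δ=(159.3017−45.2831)/(230.4600−105.2100)=0.9103; B=V−Δ·S=-40.3940
Self-financing check: at every node Δ·S+B equals the discounted successor values.

(0,0): Delta=0.9103 Bond=-40.3940
(1,0): Delta=0.4882 Bond=-6.0817
(1,1): Delta=0.9507 Bond=-59.8044
(2,0): Delta=-1.0000 Bond=91.0400
(2,1): Delta=0.6307 Bond=-28.2852
(2,2): Delta=0.9814 Bond=-84.4993
(3,0): Delta=-1.0000 Bond=113.8000
(3,1): Delta=-1.0000 Bond=113.8000
(3,2): Delta=0.7868 Bond=-66.6313
(3,3): Delta=1.0000 Bond=-113.8000
V0=111.6308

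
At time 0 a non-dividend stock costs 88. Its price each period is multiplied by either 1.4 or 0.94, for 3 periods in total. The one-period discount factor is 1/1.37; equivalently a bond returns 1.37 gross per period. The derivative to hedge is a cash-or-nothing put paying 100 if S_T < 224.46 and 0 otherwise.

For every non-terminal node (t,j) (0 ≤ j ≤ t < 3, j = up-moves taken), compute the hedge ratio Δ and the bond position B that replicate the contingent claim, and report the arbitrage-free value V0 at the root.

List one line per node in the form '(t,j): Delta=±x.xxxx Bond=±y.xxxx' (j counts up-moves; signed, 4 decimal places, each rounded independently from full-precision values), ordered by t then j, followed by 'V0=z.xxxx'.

(0,0): Delta=-1.1501 Bond=108.3332
(1,0): Delta=0.0000 Bond=53.2793
(1,1): Delta=-1.2040 Bond=155.0540
(2,0): Delta=0.0000 Bond=72.9927
(2,1): Delta=0.0000 Bond=72.9927
(2,2): Delta=-1.2604 Bond=222.1517
V0=7.1235

Under the risk-neutral measure, an up-move has probability p* = (R−d)/(u−d) = 0.9348 and values discount at R = 1.37.
Terminal payoffs: V(3,0)=100.0000, V(3,1)=100.0000, V(3,2)=100.0000, V(3,3)=0.0000
(2,0): S=77.7568. Δ = (V_up−V_dn)/(S_up−S_dn) = (100.0000−100.0000)/(108.8595−73.0914) = 0.0000. V = [p*·100.0000 + (1−p*)·100.0000]/1.37 = 72.9927. B = V − Δ·S = 72.9927.
(2,1): S=115.8080. Δ = (V_up−V_dn)/(S_up−S_dn) = (100.0000−100.0000)/(162.1312−108.8595) = 0.0000. V = [p*·100.0000 + (1−p*)·100.0000]/1.37 = 72.9927. B = V − Δ·S = 72.9927.
(2,2): S=172.4800. Δ = (V_up−V_dn)/(S_up−S_dn) = (0.0000−100.0000)/(241.4720−162.1312) = -1.2604. V = [p*·0.0000 + (1−p*)·100.0000]/1.37 = 4.7604. B = V − Δ·S = 222.1517.
(1,0): S=82.7200. Δ = (V_up−V_dn)/(S_up−S_dn) = (72.9927−72.9927)/(115.8080−77.7568) = 0.0000. V = [p*·72.9927 + (1−p*)·72.9927]/1.37 = 53.2793. B = V − Δ·S = 53.2793.
(1,1): S=123.2000. Δ = (V_up−V_dn)/(S_up−S_dn) = (4.7604−72.9927)/(172.4800−115.8080) = -1.2040. V = [p*·4.7604 + (1−p*)·72.9927]/1.37 = 6.7229. B = V − Δ·S = 155.0540.
(0,0): S=88.0000. Δ = (V_up−V_dn)/(S_up−S_dn) = (6.7229−53.2793)/(123.2000−82.7200) = -1.1501. V = [p*·6.7229 + (1−p*)·53.2793]/1.37 = 7.1235. B = V − Δ·S = 108.3332.
Each (Δ,B) replicates both successor values, so the strategy is self-financing and V0 is arbitrage-free.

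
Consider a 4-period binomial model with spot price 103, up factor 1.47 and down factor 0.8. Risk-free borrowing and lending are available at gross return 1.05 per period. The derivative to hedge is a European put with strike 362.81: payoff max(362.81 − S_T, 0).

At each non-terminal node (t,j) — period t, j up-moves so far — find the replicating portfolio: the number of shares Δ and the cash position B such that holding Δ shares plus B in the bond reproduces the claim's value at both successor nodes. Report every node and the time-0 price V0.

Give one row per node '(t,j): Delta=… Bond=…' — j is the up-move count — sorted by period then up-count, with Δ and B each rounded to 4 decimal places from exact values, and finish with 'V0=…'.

(0,0): Delta=-0.9232 Bond=292.4552
(1,0): Delta=-1.0000 Bond=313.4089
(1,1): Delta=-0.8529 Bond=296.4421
(2,0): Delta=-1.0000 Bond=329.0794
(2,1): Delta=-1.0000 Bond=329.0794
(2,2): Delta=-0.7185 Bond=281.3346
(3,0): Delta=-1.0000 Bond=345.5333
(3,1): Delta=-1.0000 Bond=345.5333
(3,2): Delta=-1.0000 Bond=345.5333
(3,3): Delta=-0.4610 Bond=211.1796
V0=197.3689

The replicating-portfolio and risk-neutral prices coincide; use p* = (1.05−0.8)/(1.47−0.8) = 0.3731 for the latter.
Terminal values V(4,·): V(4,0)=320.6212, V(4,1)=285.2881, V(4,2)=220.3635, V(4,3)=101.0645, V(4,4)=0.0000
  t=3,j=0: stock 52.7360 → up 77.5219 (V=285.2881), down 42.1888 (V=320.6212). Price 292.7973; hedge Δ=-1.0000, bond B=345.5333.
  t=3,j=1: stock 96.9024 → up 142.4465 (V=220.3635), down 77.5219 (V=285.2881). Price 248.6309; hedge Δ=-1.0000, bond B=345.5333.
  t=3,j=2: stock 178.0582 → up 261.7455 (V=101.0645), down 142.4465 (V=220.3635). Price 167.4752; hedge Δ=-1.0000, bond B=345.5333.
  t=3,j=3: stock 327.1819 → up 480.9573 (V=0.0000), down 261.7455 (V=101.0645). Price 60.3370; hedge Δ=-0.4610, bond B=211.1796.
  t=2,j=0: stock 65.9200 → up 96.9024 (V=248.6309), down 52.7360 (V=292.7973). Price 263.1594; hedge Δ=-1.0000, bond B=329.0794.
  t=2,j=1: stock 121.1280 → up 178.0582 (V=167.4752), down 96.9024 (V=248.6309). Price 207.9514; hedge Δ=-1.0000, bond B=329.0794.
  t=2,j=2: stock 222.5727 → up 327.1819 (V=60.3370), down 178.0582 (V=167.4752). Price 121.4269; hedge Δ=-0.7185, bond B=281.3346.
  t=1,j=0: stock 82.4000 → up 121.1280 (V=207.9514), down 65.9200 (V=263.1594). Price 231.0089; hedge Δ=-1.0000, bond B=313.4089.
  t=1,j=1: stock 151.4100 → up 222.5727 (V=121.4269), down 121.1280 (V=207.9514). Price 167.3011; hedge Δ=-0.8529, bond B=296.4421.
  t=0,j=0: stock 103.0000 → up 151.4100 (V=167.3011), down 82.4000 (V=231.0089). Price 197.3689; hedge Δ=-0.9232, bond B=292.4552.
Check: Δ(0,0)·S0 + B(0,0) = 197.3689 = V0.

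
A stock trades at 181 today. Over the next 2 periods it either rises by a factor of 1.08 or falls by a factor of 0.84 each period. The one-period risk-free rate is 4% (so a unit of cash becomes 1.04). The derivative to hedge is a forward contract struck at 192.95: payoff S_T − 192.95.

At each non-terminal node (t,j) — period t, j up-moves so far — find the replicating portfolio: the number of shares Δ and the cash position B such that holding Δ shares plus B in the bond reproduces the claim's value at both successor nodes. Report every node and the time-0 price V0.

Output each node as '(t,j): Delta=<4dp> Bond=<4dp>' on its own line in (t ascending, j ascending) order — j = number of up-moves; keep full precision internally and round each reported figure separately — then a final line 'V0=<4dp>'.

Since d<R<u, set p* = (R−d)/(u−d) = 0.8333; price each node as the discounted p*-expectation of its children.
At expiry t=2: V(2,0)=-65.2364, V(2,1)=-28.7468, V(2,2)=18.1684
Node (1,0) S=152.0400: V=(p*·-28.7468+(1−p*)·-65.2364)/1.04=-33.4888; Δ=(-28.7468−-65.2364)/(164.2032−127.7136)=1.0000; B=V−Δ·S=-185.5288
Node (1,1) S=195.4800: V=(p*·18.1684+(1−p*)·-28.7468)/1.04=9.9512; Δ=(18.1684−-28.7468)/(211.1184−164.2032)=1.0000; B=V−Δ·S=-185.5288
Node (0,0) S=181.0000: V=(p*·9.9512+(1−p*)·-33.4888)/1.04=2.6069; Δ=(9.9512−-33.4888)/(195.4800−152.0400)=1.0000; B=V−Δ·S=-178.3931
Self-financing check: at every node Δ·S+B equals the discounted successor values.

(0,0): Delta=1.0000 Bond=-178.3931
(1,0): Delta=1.0000 Bond=-185.5288
(1,1): Delta=1.0000 Bond=-185.5288
V0=2.6069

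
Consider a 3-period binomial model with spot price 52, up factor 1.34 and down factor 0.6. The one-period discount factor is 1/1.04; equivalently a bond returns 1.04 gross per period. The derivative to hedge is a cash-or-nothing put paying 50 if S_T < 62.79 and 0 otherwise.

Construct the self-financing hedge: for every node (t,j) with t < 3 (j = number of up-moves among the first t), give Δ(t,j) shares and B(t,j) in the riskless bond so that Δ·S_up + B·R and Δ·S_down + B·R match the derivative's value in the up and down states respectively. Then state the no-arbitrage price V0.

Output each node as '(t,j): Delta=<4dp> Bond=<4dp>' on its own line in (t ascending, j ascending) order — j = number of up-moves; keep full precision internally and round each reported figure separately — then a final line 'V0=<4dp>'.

(0,0): Delta=-0.4247 Bond=57.1916
(1,0): Delta=0.0000 Bond=46.2278
(1,1): Delta=-0.5544 Bond=68.5144
(2,0): Delta=0.0000 Bond=48.0769
(2,1): Delta=0.0000 Bond=48.0769
(2,2): Delta=-0.7236 Bond=87.0582
V0=35.1058

No-arbitrage ⇒ martingale measure with p* = (R−d)/(u−d) = 0.5946.
Terminal values V(3,·): V(3,0)=50.0000, V(3,1)=50.0000, V(3,2)=50.0000, V(3,3)=0.0000
  t=2,j=0: stock 18.7200 → up 25.0848 (V=50.0000), down 11.2320 (V=50.0000). Price 48.0769; hedge Δ=0.0000, bond B=48.0769.
  t=2,j=1: stock 41.8080 → up 56.0227 (V=50.0000), down 25.0848 (V=50.0000). Price 48.0769; hedge Δ=0.0000, bond B=48.0769.
  t=2,j=2: stock 93.3712 → up 125.1174 (V=0.0000), down 56.0227 (V=50.0000). Price 19.4906; hedge Δ=-0.7236, bond B=87.0582.
  t=1,j=0: stock 31.2000 → up 41.8080 (V=48.0769), down 18.7200 (V=48.0769). Price 46.2278; hedge Δ=0.0000, bond B=46.2278.
  t=1,j=1: stock 69.6800 → up 93.3712 (V=19.4906), down 41.8080 (V=48.0769). Price 29.8843; hedge Δ=-0.5544, bond B=68.5144.
  t=0,j=0: stock 52.0000 → up 69.6800 (V=29.8843), down 31.2000 (V=46.2278). Price 35.1058; hedge Δ=-0.4247, bond B=57.1916.
Root portfolio cost Δ·52+B reproduces V0=35.1058.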